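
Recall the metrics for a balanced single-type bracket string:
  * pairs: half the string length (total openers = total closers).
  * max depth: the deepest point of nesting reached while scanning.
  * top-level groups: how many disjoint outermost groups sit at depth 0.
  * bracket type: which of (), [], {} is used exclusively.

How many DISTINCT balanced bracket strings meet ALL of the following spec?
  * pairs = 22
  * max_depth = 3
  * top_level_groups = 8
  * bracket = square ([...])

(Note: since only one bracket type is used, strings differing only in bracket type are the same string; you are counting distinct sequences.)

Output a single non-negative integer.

Spec: pairs=22 depth=3 groups=8
Count(depth <= 3) = 62595328
Count(depth <= 2) = 116280
Count(depth == 3) = 62595328 - 116280 = 62479048

Answer: 62479048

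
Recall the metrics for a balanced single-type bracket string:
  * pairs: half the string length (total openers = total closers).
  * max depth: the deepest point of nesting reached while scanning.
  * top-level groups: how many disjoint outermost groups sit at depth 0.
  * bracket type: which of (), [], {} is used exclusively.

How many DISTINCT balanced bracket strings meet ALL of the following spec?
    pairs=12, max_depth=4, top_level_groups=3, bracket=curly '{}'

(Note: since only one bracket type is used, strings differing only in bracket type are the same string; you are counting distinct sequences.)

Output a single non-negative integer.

Spec: pairs=12 depth=4 groups=3
Count(depth <= 4) = 21176
Count(depth <= 3) = 5632
Count(depth == 4) = 21176 - 5632 = 15544

Answer: 15544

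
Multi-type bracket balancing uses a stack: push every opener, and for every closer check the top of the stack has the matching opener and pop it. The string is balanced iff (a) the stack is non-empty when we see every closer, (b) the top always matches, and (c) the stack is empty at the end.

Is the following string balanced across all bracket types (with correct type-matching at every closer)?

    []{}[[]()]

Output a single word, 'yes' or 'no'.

pos 0: push '['; stack = [
pos 1: ']' matches '['; pop; stack = (empty)
pos 2: push '{'; stack = {
pos 3: '}' matches '{'; pop; stack = (empty)
pos 4: push '['; stack = [
pos 5: push '['; stack = [[
pos 6: ']' matches '['; pop; stack = [
pos 7: push '('; stack = [(
pos 8: ')' matches '('; pop; stack = [
pos 9: ']' matches '['; pop; stack = (empty)
end: stack empty → VALID
Verdict: properly nested → yes

Answer: yes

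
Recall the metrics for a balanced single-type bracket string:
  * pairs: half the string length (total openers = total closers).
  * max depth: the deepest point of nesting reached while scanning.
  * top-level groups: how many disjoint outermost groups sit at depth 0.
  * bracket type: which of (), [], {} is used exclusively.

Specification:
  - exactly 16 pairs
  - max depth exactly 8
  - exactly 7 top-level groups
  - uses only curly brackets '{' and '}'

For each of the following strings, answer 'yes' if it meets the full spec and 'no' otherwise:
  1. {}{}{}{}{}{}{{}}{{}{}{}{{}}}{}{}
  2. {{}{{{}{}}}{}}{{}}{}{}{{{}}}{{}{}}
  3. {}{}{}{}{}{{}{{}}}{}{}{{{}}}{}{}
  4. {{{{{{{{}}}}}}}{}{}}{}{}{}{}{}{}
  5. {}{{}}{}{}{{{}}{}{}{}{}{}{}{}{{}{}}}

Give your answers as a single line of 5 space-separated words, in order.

String 1 '{}{}{}{}{}{}{{}}{{}{}{}{{}}}{}{}': depth seq [1 0 1 0 1 0 1 0 1 0 1 0 1 2 1 0 1 2 1 2 1 2 1 2 3 2 1 0 1 0 1 0]
  -> pairs=16 depth=3 groups=10 -> no
String 2 '{{}{{{}{}}}{}}{{}}{}{}{{{}}}{{}{}}': depth seq [1 2 1 2 3 4 3 4 3 2 1 2 1 0 1 2 1 0 1 0 1 0 1 2 3 2 1 0 1 2 1 2 1 0]
  -> pairs=17 depth=4 groups=6 -> no
String 3 '{}{}{}{}{}{{}{{}}}{}{}{{{}}}{}{}': depth seq [1 0 1 0 1 0 1 0 1 0 1 2 1 2 3 2 1 0 1 0 1 0 1 2 3 2 1 0 1 0 1 0]
  -> pairs=16 depth=3 groups=11 -> no
String 4 '{{{{{{{{}}}}}}}{}{}}{}{}{}{}{}{}': depth seq [1 2 3 4 5 6 7 8 7 6 5 4 3 2 1 2 1 2 1 0 1 0 1 0 1 0 1 0 1 0 1 0]
  -> pairs=16 depth=8 groups=7 -> yes
String 5 '{}{{}}{}{}{{{}}{}{}{}{}{}{}{}{{}{}}}': depth seq [1 0 1 2 1 0 1 0 1 0 1 2 3 2 1 2 1 2 1 2 1 2 1 2 1 2 1 2 1 2 3 2 3 2 1 0]
  -> pairs=18 depth=3 groups=5 -> no

Answer: no no no yes no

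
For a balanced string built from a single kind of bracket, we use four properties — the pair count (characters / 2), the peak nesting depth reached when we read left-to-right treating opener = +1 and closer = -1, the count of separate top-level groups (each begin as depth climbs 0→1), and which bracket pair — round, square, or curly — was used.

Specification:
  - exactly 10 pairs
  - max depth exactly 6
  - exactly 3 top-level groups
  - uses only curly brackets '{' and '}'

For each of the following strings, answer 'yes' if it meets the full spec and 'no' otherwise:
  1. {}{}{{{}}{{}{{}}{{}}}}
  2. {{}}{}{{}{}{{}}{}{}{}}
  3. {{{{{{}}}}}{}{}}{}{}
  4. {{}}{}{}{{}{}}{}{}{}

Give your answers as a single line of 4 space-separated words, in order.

Answer: no no yes no

Derivation:
String 1 '{}{}{{{}}{{}{{}}{{}}}}': depth seq [1 0 1 0 1 2 3 2 1 2 3 2 3 4 3 2 3 4 3 2 1 0]
  -> pairs=11 depth=4 groups=3 -> no
String 2 '{{}}{}{{}{}{{}}{}{}{}}': depth seq [1 2 1 0 1 0 1 2 1 2 1 2 3 2 1 2 1 2 1 2 1 0]
  -> pairs=11 depth=3 groups=3 -> no
String 3 '{{{{{{}}}}}{}{}}{}{}': depth seq [1 2 3 4 5 6 5 4 3 2 1 2 1 2 1 0 1 0 1 0]
  -> pairs=10 depth=6 groups=3 -> yes
String 4 '{{}}{}{}{{}{}}{}{}{}': depth seq [1 2 1 0 1 0 1 0 1 2 1 2 1 0 1 0 1 0 1 0]
  -> pairs=10 depth=2 groups=7 -> no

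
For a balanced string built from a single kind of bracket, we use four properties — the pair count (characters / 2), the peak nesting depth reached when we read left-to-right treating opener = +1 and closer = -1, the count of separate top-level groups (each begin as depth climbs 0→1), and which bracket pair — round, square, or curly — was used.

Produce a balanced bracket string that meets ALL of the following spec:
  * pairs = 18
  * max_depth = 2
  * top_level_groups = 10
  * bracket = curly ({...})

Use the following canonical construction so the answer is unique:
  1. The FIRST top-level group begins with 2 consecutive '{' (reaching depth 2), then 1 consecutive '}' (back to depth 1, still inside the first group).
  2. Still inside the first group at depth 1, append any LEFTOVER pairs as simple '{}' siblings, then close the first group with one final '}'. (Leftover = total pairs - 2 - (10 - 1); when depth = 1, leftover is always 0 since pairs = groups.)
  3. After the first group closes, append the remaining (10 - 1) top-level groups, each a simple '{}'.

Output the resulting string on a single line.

Spec: pairs=18 depth=2 groups=10
Leftover pairs = 18 - 2 - (10-1) = 7
First group: deep chain of depth 2 + 7 sibling pairs
Remaining 9 groups: simple '{}' each

Answer: {{}{}{}{}{}{}{}{}}{}{}{}{}{}{}{}{}{}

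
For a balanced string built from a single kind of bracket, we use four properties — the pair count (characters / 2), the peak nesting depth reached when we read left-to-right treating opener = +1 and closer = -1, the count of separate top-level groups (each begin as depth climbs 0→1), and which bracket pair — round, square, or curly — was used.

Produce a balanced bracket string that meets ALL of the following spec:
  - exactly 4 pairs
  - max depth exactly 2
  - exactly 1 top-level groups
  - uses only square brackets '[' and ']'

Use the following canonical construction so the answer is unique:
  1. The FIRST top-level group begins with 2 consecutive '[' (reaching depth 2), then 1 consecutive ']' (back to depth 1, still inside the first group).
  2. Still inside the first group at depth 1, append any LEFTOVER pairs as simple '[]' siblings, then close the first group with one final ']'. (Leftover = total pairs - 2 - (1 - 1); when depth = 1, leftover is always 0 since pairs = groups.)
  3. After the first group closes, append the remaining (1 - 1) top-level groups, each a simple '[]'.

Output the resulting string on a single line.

Spec: pairs=4 depth=2 groups=1
Leftover pairs = 4 - 2 - (1-1) = 2
First group: deep chain of depth 2 + 2 sibling pairs
Remaining 0 groups: simple '[]' each

Answer: [[][][]]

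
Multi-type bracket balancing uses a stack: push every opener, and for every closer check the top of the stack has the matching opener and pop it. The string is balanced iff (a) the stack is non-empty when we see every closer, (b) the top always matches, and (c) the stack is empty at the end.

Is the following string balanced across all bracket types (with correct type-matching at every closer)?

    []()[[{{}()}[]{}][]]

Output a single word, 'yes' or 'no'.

Answer: yes

Derivation:
pos 0: push '['; stack = [
pos 1: ']' matches '['; pop; stack = (empty)
pos 2: push '('; stack = (
pos 3: ')' matches '('; pop; stack = (empty)
pos 4: push '['; stack = [
pos 5: push '['; stack = [[
pos 6: push '{'; stack = [[{
pos 7: push '{'; stack = [[{{
pos 8: '}' matches '{'; pop; stack = [[{
pos 9: push '('; stack = [[{(
pos 10: ')' matches '('; pop; stack = [[{
pos 11: '}' matches '{'; pop; stack = [[
pos 12: push '['; stack = [[[
pos 13: ']' matches '['; pop; stack = [[
pos 14: push '{'; stack = [[{
pos 15: '}' matches '{'; pop; stack = [[
pos 16: ']' matches '['; pop; stack = [
pos 17: push '['; stack = [[
pos 18: ']' matches '['; pop; stack = [
pos 19: ']' matches '['; pop; stack = (empty)
end: stack empty → VALID
Verdict: properly nested → yes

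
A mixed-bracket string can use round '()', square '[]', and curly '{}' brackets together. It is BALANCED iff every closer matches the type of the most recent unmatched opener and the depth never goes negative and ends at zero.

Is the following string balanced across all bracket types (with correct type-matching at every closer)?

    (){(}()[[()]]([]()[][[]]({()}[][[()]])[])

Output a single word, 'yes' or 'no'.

pos 0: push '('; stack = (
pos 1: ')' matches '('; pop; stack = (empty)
pos 2: push '{'; stack = {
pos 3: push '('; stack = {(
pos 4: saw closer '}' but top of stack is '(' (expected ')') → INVALID
Verdict: type mismatch at position 4: '}' closes '(' → no

Answer: no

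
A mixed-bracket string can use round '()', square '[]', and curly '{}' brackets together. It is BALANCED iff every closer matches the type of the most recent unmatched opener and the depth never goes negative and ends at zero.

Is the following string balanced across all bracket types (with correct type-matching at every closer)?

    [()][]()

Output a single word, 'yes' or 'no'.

Answer: yes

Derivation:
pos 0: push '['; stack = [
pos 1: push '('; stack = [(
pos 2: ')' matches '('; pop; stack = [
pos 3: ']' matches '['; pop; stack = (empty)
pos 4: push '['; stack = [
pos 5: ']' matches '['; pop; stack = (empty)
pos 6: push '('; stack = (
pos 7: ')' matches '('; pop; stack = (empty)
end: stack empty → VALID
Verdict: properly nested → yes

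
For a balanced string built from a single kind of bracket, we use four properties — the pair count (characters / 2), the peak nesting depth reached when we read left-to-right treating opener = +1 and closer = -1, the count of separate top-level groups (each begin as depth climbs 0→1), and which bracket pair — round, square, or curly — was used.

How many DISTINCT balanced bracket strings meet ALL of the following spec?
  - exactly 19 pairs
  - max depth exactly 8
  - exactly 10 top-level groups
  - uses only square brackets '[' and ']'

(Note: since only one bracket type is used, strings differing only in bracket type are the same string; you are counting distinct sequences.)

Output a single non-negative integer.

Answer: 2730

Derivation:
Spec: pairs=19 depth=8 groups=10
Count(depth <= 8) = 2466500
Count(depth <= 7) = 2463770
Count(depth == 8) = 2466500 - 2463770 = 2730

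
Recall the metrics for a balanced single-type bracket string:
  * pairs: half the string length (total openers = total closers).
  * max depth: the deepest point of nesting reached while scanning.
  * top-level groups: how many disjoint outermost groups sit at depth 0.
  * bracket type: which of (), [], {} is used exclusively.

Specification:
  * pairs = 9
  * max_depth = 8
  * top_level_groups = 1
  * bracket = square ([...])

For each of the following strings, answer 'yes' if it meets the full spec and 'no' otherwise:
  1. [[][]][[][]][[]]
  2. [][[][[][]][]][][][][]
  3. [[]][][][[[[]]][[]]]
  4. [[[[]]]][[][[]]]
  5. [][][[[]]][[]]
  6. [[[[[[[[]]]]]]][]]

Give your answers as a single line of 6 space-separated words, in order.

Answer: no no no no no yes

Derivation:
String 1 '[[][]][[][]][[]]': depth seq [1 2 1 2 1 0 1 2 1 2 1 0 1 2 1 0]
  -> pairs=8 depth=2 groups=3 -> no
String 2 '[][[][[][]][]][][][][]': depth seq [1 0 1 2 1 2 3 2 3 2 1 2 1 0 1 0 1 0 1 0 1 0]
  -> pairs=11 depth=3 groups=6 -> no
String 3 '[[]][][][[[[]]][[]]]': depth seq [1 2 1 0 1 0 1 0 1 2 3 4 3 2 1 2 3 2 1 0]
  -> pairs=10 depth=4 groups=4 -> no
String 4 '[[[[]]]][[][[]]]': depth seq [1 2 3 4 3 2 1 0 1 2 1 2 3 2 1 0]
  -> pairs=8 depth=4 groups=2 -> no
String 5 '[][][[[]]][[]]': depth seq [1 0 1 0 1 2 3 2 1 0 1 2 1 0]
  -> pairs=7 depth=3 groups=4 -> no
String 6 '[[[[[[[[]]]]]]][]]': depth seq [1 2 3 4 5 6 7 8 7 6 5 4 3 2 1 2 1 0]
  -> pairs=9 depth=8 groups=1 -> yes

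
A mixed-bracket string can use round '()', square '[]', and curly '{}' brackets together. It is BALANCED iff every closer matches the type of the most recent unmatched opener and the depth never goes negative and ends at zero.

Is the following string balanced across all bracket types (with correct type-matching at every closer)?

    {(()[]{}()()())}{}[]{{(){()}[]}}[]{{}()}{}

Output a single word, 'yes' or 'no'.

Answer: yes

Derivation:
pos 0: push '{'; stack = {
pos 1: push '('; stack = {(
pos 2: push '('; stack = {((
pos 3: ')' matches '('; pop; stack = {(
pos 4: push '['; stack = {([
pos 5: ']' matches '['; pop; stack = {(
pos 6: push '{'; stack = {({
pos 7: '}' matches '{'; pop; stack = {(
pos 8: push '('; stack = {((
pos 9: ')' matches '('; pop; stack = {(
pos 10: push '('; stack = {((
pos 11: ')' matches '('; pop; stack = {(
pos 12: push '('; stack = {((
pos 13: ')' matches '('; pop; stack = {(
pos 14: ')' matches '('; pop; stack = {
pos 15: '}' matches '{'; pop; stack = (empty)
pos 16: push '{'; stack = {
pos 17: '}' matches '{'; pop; stack = (empty)
pos 18: push '['; stack = [
pos 19: ']' matches '['; pop; stack = (empty)
pos 20: push '{'; stack = {
pos 21: push '{'; stack = {{
pos 22: push '('; stack = {{(
pos 23: ')' matches '('; pop; stack = {{
pos 24: push '{'; stack = {{{
pos 25: push '('; stack = {{{(
pos 26: ')' matches '('; pop; stack = {{{
pos 27: '}' matches '{'; pop; stack = {{
pos 28: push '['; stack = {{[
pos 29: ']' matches '['; pop; stack = {{
pos 30: '}' matches '{'; pop; stack = {
pos 31: '}' matches '{'; pop; stack = (empty)
pos 32: push '['; stack = [
pos 33: ']' matches '['; pop; stack = (empty)
pos 34: push '{'; stack = {
pos 35: push '{'; stack = {{
pos 36: '}' matches '{'; pop; stack = {
pos 37: push '('; stack = {(
pos 38: ')' matches '('; pop; stack = {
pos 39: '}' matches '{'; pop; stack = (empty)
pos 40: push '{'; stack = {
pos 41: '}' matches '{'; pop; stack = (empty)
end: stack empty → VALID
Verdict: properly nested → yes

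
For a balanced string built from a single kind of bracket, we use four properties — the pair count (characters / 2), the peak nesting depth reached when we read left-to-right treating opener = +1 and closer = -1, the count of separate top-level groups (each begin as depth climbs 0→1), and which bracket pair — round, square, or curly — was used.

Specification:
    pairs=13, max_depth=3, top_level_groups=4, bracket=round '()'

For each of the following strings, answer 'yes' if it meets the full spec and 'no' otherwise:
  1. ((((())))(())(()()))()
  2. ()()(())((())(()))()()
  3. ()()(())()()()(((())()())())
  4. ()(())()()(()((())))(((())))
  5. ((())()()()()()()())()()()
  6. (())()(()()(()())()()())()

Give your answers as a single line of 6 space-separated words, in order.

Answer: no no no no yes yes

Derivation:
String 1 '((((())))(())(()()))()': depth seq [1 2 3 4 5 4 3 2 1 2 3 2 1 2 3 2 3 2 1 0 1 0]
  -> pairs=11 depth=5 groups=2 -> no
String 2 '()()(())((())(()))()()': depth seq [1 0 1 0 1 2 1 0 1 2 3 2 1 2 3 2 1 0 1 0 1 0]
  -> pairs=11 depth=3 groups=6 -> no
String 3 '()()(())()()()(((())()())())': depth seq [1 0 1 0 1 2 1 0 1 0 1 0 1 0 1 2 3 4 3 2 3 2 3 2 1 2 1 0]
  -> pairs=14 depth=4 groups=7 -> no
String 4 '()(())()()(()((())))(((())))': depth seq [1 0 1 2 1 0 1 0 1 0 1 2 1 2 3 4 3 2 1 0 1 2 3 4 3 2 1 0]
  -> pairs=14 depth=4 groups=6 -> no
String 5 '((())()()()()()()())()()()': depth seq [1 2 3 2 1 2 1 2 1 2 1 2 1 2 1 2 1 2 1 0 1 0 1 0 1 0]
  -> pairs=13 depth=3 groups=4 -> yes
String 6 '(())()(()()(()())()()())()': depth seq [1 2 1 0 1 0 1 2 1 2 1 2 3 2 3 2 1 2 1 2 1 2 1 0 1 0]
  -> pairs=13 depth=3 groups=4 -> yes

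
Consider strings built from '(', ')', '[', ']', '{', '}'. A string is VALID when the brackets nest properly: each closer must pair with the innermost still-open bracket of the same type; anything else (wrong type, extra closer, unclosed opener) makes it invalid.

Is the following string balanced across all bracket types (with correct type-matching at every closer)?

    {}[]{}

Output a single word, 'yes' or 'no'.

pos 0: push '{'; stack = {
pos 1: '}' matches '{'; pop; stack = (empty)
pos 2: push '['; stack = [
pos 3: ']' matches '['; pop; stack = (empty)
pos 4: push '{'; stack = {
pos 5: '}' matches '{'; pop; stack = (empty)
end: stack empty → VALID
Verdict: properly nested → yes

Answer: yes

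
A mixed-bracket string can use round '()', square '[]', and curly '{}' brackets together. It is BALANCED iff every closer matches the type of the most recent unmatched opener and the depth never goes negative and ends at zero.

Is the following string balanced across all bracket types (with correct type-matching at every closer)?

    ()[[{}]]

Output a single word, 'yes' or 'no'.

Answer: yes

Derivation:
pos 0: push '('; stack = (
pos 1: ')' matches '('; pop; stack = (empty)
pos 2: push '['; stack = [
pos 3: push '['; stack = [[
pos 4: push '{'; stack = [[{
pos 5: '}' matches '{'; pop; stack = [[
pos 6: ']' matches '['; pop; stack = [
pos 7: ']' matches '['; pop; stack = (empty)
end: stack empty → VALID
Verdict: properly nested → yes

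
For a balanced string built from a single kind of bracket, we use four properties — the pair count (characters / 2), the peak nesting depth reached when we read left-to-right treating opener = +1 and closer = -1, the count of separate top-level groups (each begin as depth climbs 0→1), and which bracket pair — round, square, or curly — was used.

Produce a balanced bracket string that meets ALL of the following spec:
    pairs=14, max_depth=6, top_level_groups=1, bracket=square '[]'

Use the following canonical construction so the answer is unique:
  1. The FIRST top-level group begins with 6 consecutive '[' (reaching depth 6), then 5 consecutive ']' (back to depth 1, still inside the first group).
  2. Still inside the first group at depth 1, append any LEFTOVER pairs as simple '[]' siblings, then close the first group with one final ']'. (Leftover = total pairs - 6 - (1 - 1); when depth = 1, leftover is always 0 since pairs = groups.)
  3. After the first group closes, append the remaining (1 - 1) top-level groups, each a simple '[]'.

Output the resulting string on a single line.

Answer: [[[[[[]]]]][][][][][][][][]]

Derivation:
Spec: pairs=14 depth=6 groups=1
Leftover pairs = 14 - 6 - (1-1) = 8
First group: deep chain of depth 6 + 8 sibling pairs
Remaining 0 groups: simple '[]' each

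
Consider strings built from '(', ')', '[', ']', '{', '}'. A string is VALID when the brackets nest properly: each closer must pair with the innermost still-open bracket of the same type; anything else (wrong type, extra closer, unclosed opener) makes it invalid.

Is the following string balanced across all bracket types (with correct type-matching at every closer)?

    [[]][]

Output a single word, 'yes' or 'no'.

Answer: yes

Derivation:
pos 0: push '['; stack = [
pos 1: push '['; stack = [[
pos 2: ']' matches '['; pop; stack = [
pos 3: ']' matches '['; pop; stack = (empty)
pos 4: push '['; stack = [
pos 5: ']' matches '['; pop; stack = (empty)
end: stack empty → VALID
Verdict: properly nested → yes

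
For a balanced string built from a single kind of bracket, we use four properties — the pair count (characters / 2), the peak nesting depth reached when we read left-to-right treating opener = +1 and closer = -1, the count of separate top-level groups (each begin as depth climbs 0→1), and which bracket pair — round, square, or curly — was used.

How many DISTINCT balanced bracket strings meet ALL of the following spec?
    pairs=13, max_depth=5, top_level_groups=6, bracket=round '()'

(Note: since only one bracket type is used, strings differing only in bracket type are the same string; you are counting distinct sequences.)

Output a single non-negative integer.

Answer: 3072

Derivation:
Spec: pairs=13 depth=5 groups=6
Count(depth <= 5) = 22452
Count(depth <= 4) = 19380
Count(depth == 5) = 22452 - 19380 = 3072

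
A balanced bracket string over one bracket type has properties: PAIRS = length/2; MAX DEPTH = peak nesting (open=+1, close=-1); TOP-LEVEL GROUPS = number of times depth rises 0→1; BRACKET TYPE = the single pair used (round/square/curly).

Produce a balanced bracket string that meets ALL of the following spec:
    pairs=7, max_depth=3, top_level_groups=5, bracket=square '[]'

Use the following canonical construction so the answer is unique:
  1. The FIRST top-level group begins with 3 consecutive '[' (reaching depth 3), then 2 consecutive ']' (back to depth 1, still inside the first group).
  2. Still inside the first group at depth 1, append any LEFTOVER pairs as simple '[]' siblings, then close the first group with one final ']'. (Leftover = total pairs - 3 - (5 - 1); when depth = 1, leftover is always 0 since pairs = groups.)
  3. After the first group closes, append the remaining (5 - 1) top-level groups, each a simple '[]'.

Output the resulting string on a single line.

Spec: pairs=7 depth=3 groups=5
Leftover pairs = 7 - 3 - (5-1) = 0
First group: deep chain of depth 3 + 0 sibling pairs
Remaining 4 groups: simple '[]' each

Answer: [[[]]][][][][]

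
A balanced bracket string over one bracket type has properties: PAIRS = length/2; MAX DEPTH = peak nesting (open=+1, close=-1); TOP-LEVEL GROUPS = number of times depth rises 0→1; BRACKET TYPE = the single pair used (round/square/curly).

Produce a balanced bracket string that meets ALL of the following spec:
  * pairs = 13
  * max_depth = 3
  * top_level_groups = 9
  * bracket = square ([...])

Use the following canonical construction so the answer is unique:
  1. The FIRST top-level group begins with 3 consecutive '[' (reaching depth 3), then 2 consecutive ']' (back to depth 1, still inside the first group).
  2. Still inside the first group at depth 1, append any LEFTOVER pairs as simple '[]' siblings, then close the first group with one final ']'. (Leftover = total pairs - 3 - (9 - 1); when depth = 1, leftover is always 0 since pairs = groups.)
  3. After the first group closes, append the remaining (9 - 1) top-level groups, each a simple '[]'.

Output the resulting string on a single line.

Answer: [[[]][][]][][][][][][][][]

Derivation:
Spec: pairs=13 depth=3 groups=9
Leftover pairs = 13 - 3 - (9-1) = 2
First group: deep chain of depth 3 + 2 sibling pairs
Remaining 8 groups: simple '[]' each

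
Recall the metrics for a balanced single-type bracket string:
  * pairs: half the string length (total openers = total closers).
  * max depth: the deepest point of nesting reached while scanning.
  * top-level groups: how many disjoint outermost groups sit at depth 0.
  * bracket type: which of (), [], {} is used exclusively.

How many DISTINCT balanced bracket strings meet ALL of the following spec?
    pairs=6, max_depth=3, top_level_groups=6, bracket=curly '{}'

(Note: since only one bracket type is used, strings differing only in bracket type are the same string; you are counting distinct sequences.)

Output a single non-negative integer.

Spec: pairs=6 depth=3 groups=6
Count(depth <= 3) = 1
Count(depth <= 2) = 1
Count(depth == 3) = 1 - 1 = 0

Answer: 0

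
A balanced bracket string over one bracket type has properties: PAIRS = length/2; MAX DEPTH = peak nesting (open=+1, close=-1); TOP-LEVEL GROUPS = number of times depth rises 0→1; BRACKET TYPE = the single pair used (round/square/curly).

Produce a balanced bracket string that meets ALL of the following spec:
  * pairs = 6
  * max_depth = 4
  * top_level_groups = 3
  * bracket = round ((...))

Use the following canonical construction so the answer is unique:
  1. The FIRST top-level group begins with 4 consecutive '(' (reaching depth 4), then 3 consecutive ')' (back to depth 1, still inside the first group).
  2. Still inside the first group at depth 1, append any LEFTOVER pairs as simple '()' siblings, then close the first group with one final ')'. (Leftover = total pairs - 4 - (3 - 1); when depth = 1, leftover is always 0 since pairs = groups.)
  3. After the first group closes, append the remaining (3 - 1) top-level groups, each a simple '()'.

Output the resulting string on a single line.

Answer: (((())))()()

Derivation:
Spec: pairs=6 depth=4 groups=3
Leftover pairs = 6 - 4 - (3-1) = 0
First group: deep chain of depth 4 + 0 sibling pairs
Remaining 2 groups: simple '()' each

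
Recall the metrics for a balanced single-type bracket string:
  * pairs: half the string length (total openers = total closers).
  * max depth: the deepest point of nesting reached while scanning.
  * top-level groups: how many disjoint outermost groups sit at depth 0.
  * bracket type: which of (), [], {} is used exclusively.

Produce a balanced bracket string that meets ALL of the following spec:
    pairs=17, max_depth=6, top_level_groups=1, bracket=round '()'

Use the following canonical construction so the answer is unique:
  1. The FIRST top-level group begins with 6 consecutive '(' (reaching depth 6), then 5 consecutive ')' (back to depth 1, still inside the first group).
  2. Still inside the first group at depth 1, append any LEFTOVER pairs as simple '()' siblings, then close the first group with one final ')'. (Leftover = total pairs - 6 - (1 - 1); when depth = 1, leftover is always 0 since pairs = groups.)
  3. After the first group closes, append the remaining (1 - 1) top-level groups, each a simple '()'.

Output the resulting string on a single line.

Spec: pairs=17 depth=6 groups=1
Leftover pairs = 17 - 6 - (1-1) = 11
First group: deep chain of depth 6 + 11 sibling pairs
Remaining 0 groups: simple '()' each

Answer: (((((()))))()()()()()()()()()()())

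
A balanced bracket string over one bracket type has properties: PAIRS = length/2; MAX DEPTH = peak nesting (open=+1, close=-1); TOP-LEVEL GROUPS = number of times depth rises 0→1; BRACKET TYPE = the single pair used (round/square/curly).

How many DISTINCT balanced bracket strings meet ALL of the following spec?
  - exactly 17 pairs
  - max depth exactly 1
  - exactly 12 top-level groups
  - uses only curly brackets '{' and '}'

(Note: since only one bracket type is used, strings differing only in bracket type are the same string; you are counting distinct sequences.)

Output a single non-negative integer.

Answer: 0

Derivation:
Spec: pairs=17 depth=1 groups=12
Count(depth <= 1) = 0
Count(depth <= 0) = 0
Count(depth == 1) = 0 - 0 = 0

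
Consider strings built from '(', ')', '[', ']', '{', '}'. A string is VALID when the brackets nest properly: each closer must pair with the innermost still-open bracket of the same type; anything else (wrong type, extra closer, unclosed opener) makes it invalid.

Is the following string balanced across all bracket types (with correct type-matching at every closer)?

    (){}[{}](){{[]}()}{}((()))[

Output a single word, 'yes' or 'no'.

pos 0: push '('; stack = (
pos 1: ')' matches '('; pop; stack = (empty)
pos 2: push '{'; stack = {
pos 3: '}' matches '{'; pop; stack = (empty)
pos 4: push '['; stack = [
pos 5: push '{'; stack = [{
pos 6: '}' matches '{'; pop; stack = [
pos 7: ']' matches '['; pop; stack = (empty)
pos 8: push '('; stack = (
pos 9: ')' matches '('; pop; stack = (empty)
pos 10: push '{'; stack = {
pos 11: push '{'; stack = {{
pos 12: push '['; stack = {{[
pos 13: ']' matches '['; pop; stack = {{
pos 14: '}' matches '{'; pop; stack = {
pos 15: push '('; stack = {(
pos 16: ')' matches '('; pop; stack = {
pos 17: '}' matches '{'; pop; stack = (empty)
pos 18: push '{'; stack = {
pos 19: '}' matches '{'; pop; stack = (empty)
pos 20: push '('; stack = (
pos 21: push '('; stack = ((
pos 22: push '('; stack = (((
pos 23: ')' matches '('; pop; stack = ((
pos 24: ')' matches '('; pop; stack = (
pos 25: ')' matches '('; pop; stack = (empty)
pos 26: push '['; stack = [
end: stack still non-empty ([) → INVALID
Verdict: unclosed openers at end: [ → no

Answer: no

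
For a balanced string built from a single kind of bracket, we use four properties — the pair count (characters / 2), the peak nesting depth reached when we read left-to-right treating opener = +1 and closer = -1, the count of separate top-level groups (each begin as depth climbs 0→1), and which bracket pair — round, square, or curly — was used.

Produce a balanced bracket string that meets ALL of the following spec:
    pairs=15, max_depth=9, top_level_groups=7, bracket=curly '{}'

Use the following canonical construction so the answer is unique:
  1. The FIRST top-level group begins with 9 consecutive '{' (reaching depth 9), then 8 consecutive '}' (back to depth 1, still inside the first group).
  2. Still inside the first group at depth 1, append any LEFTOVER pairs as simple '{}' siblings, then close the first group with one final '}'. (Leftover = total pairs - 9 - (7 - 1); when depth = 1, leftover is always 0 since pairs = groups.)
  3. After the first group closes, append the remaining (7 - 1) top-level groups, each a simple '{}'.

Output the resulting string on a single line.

Answer: {{{{{{{{{}}}}}}}}}{}{}{}{}{}{}

Derivation:
Spec: pairs=15 depth=9 groups=7
Leftover pairs = 15 - 9 - (7-1) = 0
First group: deep chain of depth 9 + 0 sibling pairs
Remaining 6 groups: simple '{}' each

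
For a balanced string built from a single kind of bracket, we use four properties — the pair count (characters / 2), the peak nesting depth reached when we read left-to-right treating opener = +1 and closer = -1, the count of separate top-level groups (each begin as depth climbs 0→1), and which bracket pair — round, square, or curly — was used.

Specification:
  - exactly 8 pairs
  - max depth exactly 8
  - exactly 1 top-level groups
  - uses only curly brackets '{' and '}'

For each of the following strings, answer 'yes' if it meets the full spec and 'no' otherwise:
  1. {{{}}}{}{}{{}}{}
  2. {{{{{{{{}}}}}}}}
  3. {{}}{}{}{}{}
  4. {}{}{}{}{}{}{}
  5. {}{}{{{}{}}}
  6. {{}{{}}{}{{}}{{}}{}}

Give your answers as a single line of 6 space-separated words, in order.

String 1 '{{{}}}{}{}{{}}{}': depth seq [1 2 3 2 1 0 1 0 1 0 1 2 1 0 1 0]
  -> pairs=8 depth=3 groups=5 -> no
String 2 '{{{{{{{{}}}}}}}}': depth seq [1 2 3 4 5 6 7 8 7 6 5 4 3 2 1 0]
  -> pairs=8 depth=8 groups=1 -> yes
String 3 '{{}}{}{}{}{}': depth seq [1 2 1 0 1 0 1 0 1 0 1 0]
  -> pairs=6 depth=2 groups=5 -> no
String 4 '{}{}{}{}{}{}{}': depth seq [1 0 1 0 1 0 1 0 1 0 1 0 1 0]
  -> pairs=7 depth=1 groups=7 -> no
String 5 '{}{}{{{}{}}}': depth seq [1 0 1 0 1 2 3 2 3 2 1 0]
  -> pairs=6 depth=3 groups=3 -> no
String 6 '{{}{{}}{}{{}}{{}}{}}': depth seq [1 2 1 2 3 2 1 2 1 2 3 2 1 2 3 2 1 2 1 0]
  -> pairs=10 depth=3 groups=1 -> no

Answer: no yes no no no no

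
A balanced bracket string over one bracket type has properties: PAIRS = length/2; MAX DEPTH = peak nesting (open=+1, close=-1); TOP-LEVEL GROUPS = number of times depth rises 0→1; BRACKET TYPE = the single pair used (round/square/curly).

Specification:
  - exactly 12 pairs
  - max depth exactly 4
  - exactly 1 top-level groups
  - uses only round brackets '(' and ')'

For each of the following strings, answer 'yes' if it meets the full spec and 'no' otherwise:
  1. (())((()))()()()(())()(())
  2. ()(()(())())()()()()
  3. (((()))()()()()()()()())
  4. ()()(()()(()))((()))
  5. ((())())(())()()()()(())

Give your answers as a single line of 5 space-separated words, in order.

String 1 '(())((()))()()()(())()(())': depth seq [1 2 1 0 1 2 3 2 1 0 1 0 1 0 1 0 1 2 1 0 1 0 1 2 1 0]
  -> pairs=13 depth=3 groups=8 -> no
String 2 '()(()(())())()()()()': depth seq [1 0 1 2 1 2 3 2 1 2 1 0 1 0 1 0 1 0 1 0]
  -> pairs=10 depth=3 groups=6 -> no
String 3 '(((()))()()()()()()()())': depth seq [1 2 3 4 3 2 1 2 1 2 1 2 1 2 1 2 1 2 1 2 1 2 1 0]
  -> pairs=12 depth=4 groups=1 -> yes
String 4 '()()(()()(()))((()))': depth seq [1 0 1 0 1 2 1 2 1 2 3 2 1 0 1 2 3 2 1 0]
  -> pairs=10 depth=3 groups=4 -> no
String 5 '((())())(())()()()()(())': depth seq [1 2 3 2 1 2 1 0 1 2 1 0 1 0 1 0 1 0 1 0 1 2 1 0]
  -> pairs=12 depth=3 groups=7 -> no

Answer: no no yes no no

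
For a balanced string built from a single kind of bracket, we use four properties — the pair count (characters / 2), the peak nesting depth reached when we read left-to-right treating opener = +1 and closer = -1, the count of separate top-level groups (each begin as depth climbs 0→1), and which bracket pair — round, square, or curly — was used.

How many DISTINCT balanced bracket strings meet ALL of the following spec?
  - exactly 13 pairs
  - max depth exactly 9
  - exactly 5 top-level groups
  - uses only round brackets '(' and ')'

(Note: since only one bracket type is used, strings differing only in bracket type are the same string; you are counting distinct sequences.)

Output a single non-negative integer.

Answer: 5

Derivation:
Spec: pairs=13 depth=9 groups=5
Count(depth <= 9) = 48450
Count(depth <= 8) = 48445
Count(depth == 9) = 48450 - 48445 = 5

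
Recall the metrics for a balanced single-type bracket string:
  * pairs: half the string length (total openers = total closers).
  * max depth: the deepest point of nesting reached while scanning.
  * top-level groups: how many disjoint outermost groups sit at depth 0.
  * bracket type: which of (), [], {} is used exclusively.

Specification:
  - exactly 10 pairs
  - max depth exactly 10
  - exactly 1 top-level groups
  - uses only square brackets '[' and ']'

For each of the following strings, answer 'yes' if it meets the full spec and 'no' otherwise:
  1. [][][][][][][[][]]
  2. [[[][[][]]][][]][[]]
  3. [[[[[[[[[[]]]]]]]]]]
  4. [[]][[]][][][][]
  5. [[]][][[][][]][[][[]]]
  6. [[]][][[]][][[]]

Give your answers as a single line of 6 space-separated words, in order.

String 1 '[][][][][][][[][]]': depth seq [1 0 1 0 1 0 1 0 1 0 1 0 1 2 1 2 1 0]
  -> pairs=9 depth=2 groups=7 -> no
String 2 '[[[][[][]]][][]][[]]': depth seq [1 2 3 2 3 4 3 4 3 2 1 2 1 2 1 0 1 2 1 0]
  -> pairs=10 depth=4 groups=2 -> no
String 3 '[[[[[[[[[[]]]]]]]]]]': depth seq [1 2 3 4 5 6 7 8 9 10 9 8 7 6 5 4 3 2 1 0]
  -> pairs=10 depth=10 groups=1 -> yes
String 4 '[[]][[]][][][][]': depth seq [1 2 1 0 1 2 1 0 1 0 1 0 1 0 1 0]
  -> pairs=8 depth=2 groups=6 -> no
String 5 '[[]][][[][][]][[][[]]]': depth seq [1 2 1 0 1 0 1 2 1 2 1 2 1 0 1 2 1 2 3 2 1 0]
  -> pairs=11 depth=3 groups=4 -> no
String 6 '[[]][][[]][][[]]': depth seq [1 2 1 0 1 0 1 2 1 0 1 0 1 2 1 0]
  -> pairs=8 depth=2 groups=5 -> no

Answer: no no yes no no no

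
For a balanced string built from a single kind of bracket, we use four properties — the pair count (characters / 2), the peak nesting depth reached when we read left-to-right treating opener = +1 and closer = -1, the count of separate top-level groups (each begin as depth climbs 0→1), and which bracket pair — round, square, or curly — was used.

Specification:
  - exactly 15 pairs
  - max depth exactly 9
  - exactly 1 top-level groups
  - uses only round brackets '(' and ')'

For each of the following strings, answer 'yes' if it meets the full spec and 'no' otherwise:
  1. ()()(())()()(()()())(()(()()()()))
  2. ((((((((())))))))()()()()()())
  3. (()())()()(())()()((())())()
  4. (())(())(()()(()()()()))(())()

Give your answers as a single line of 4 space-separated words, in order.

Answer: no yes no no

Derivation:
String 1 '()()(())()()(()()())(()(()()()()))': depth seq [1 0 1 0 1 2 1 0 1 0 1 0 1 2 1 2 1 2 1 0 1 2 1 2 3 2 3 2 3 2 3 2 1 0]
  -> pairs=17 depth=3 groups=7 -> no
String 2 '((((((((())))))))()()()()()())': depth seq [1 2 3 4 5 6 7 8 9 8 7 6 5 4 3 2 1 2 1 2 1 2 1 2 1 2 1 2 1 0]
  -> pairs=15 depth=9 groups=1 -> yes
String 3 '(()())()()(())()()((())())()': depth seq [1 2 1 2 1 0 1 0 1 0 1 2 1 0 1 0 1 0 1 2 3 2 1 2 1 0 1 0]
  -> pairs=14 depth=3 groups=8 -> no
String 4 '(())(())(()()(()()()()))(())()': depth seq [1 2 1 0 1 2 1 0 1 2 1 2 1 2 3 2 3 2 3 2 3 2 1 0 1 2 1 0 1 0]
  -> pairs=15 depth=3 groups=5 -> no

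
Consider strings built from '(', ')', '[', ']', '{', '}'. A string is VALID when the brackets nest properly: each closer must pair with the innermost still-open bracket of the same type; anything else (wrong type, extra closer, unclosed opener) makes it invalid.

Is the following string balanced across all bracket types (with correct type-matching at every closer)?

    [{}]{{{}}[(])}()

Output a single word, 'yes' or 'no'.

pos 0: push '['; stack = [
pos 1: push '{'; stack = [{
pos 2: '}' matches '{'; pop; stack = [
pos 3: ']' matches '['; pop; stack = (empty)
pos 4: push '{'; stack = {
pos 5: push '{'; stack = {{
pos 6: push '{'; stack = {{{
pos 7: '}' matches '{'; pop; stack = {{
pos 8: '}' matches '{'; pop; stack = {
pos 9: push '['; stack = {[
pos 10: push '('; stack = {[(
pos 11: saw closer ']' but top of stack is '(' (expected ')') → INVALID
Verdict: type mismatch at position 11: ']' closes '(' → no

Answer: no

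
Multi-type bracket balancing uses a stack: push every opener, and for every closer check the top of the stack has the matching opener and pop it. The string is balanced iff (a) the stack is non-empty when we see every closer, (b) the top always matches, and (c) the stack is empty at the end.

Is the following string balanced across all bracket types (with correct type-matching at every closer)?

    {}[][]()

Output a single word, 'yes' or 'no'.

pos 0: push '{'; stack = {
pos 1: '}' matches '{'; pop; stack = (empty)
pos 2: push '['; stack = [
pos 3: ']' matches '['; pop; stack = (empty)
pos 4: push '['; stack = [
pos 5: ']' matches '['; pop; stack = (empty)
pos 6: push '('; stack = (
pos 7: ')' matches '('; pop; stack = (empty)
end: stack empty → VALID
Verdict: properly nested → yes

Answer: yes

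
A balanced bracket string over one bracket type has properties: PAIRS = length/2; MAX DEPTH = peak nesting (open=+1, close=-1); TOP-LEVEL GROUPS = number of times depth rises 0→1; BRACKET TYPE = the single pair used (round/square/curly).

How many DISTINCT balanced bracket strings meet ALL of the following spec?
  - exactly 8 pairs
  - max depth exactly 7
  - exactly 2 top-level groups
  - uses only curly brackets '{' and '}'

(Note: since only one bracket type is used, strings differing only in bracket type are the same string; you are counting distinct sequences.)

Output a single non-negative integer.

Answer: 2

Derivation:
Spec: pairs=8 depth=7 groups=2
Count(depth <= 7) = 429
Count(depth <= 6) = 427
Count(depth == 7) = 429 - 427 = 2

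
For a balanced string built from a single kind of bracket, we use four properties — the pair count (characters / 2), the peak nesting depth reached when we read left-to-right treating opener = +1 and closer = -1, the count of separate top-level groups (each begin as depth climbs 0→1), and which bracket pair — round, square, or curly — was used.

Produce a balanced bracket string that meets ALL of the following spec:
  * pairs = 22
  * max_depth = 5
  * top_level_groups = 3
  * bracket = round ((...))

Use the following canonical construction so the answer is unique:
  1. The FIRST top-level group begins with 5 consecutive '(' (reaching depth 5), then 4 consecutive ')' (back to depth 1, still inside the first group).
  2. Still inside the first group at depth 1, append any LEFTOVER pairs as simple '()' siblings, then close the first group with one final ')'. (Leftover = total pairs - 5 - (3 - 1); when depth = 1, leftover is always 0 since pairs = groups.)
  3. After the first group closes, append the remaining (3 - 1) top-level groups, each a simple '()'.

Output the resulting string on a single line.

Spec: pairs=22 depth=5 groups=3
Leftover pairs = 22 - 5 - (3-1) = 15
First group: deep chain of depth 5 + 15 sibling pairs
Remaining 2 groups: simple '()' each

Answer: ((((())))()()()()()()()()()()()()()()())()()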